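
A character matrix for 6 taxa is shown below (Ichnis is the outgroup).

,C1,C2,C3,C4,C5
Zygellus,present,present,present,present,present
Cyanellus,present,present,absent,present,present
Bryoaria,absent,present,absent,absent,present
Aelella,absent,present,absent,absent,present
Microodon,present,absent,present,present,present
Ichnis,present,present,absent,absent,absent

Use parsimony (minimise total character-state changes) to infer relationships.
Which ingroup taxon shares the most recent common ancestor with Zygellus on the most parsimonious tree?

Microodon

Character polarity is set by the outgroup: the derived state is whichever differs from the outgroup's state, so for C1, C2 the derived state is 'absent', and for the remaining characters it is 'present'.
Only Aelella and Bryoaria show the derived state 'absent' for C1, supporting them as a clade.
C2 (derived state 'absent') is unique to Microodon (autapomorphy; uninformative for grouping).
Only Microodon and Zygellus show the derived state 'present' for C3, supporting them as a clade.
Only Cyanellus, Microodon, and Zygellus show the derived state 'present' for C4, supporting them as a clade.
C5 (derived state 'present') is shared by all ingroup taxa — unites the whole ingroup.
Most parsimonious ingroup topology: ((Bryoaria,Aelella),((Zygellus,Microodon),Cyanellus)).
Zygellus and Microodon form a cherry on this tree, so they are sister taxa.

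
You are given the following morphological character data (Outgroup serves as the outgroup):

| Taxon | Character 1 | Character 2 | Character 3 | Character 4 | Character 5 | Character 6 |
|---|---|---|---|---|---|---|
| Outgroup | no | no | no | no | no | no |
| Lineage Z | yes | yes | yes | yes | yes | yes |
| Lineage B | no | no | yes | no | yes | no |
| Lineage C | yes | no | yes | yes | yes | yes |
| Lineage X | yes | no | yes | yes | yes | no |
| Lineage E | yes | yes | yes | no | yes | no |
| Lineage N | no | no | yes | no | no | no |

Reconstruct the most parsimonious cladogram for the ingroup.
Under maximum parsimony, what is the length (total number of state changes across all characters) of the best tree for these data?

The outgroup has state 'no' for every character, so 'yes' is the derived state throughout.
Only Lineage C, Lineage E, Lineage X, and Lineage Z show the derived state 'yes' for Character 1, supporting them as a clade.
Character 2 groups Lineage E and Lineage Z, which is incompatible with the clades supported by the remaining characters; treating it as convergent (homoplasy) costs fewer steps than any alternative tree.
All ingroup taxa share the derived state 'yes' for Character 3; it defines the ingroup but does not resolve relationships within it.
Character 4: derived state 'yes' in Lineage C, Lineage X, and Lineage Z only — synapomorphy for {Lineage C, Lineage X, Lineage Z}.
Only Lineage B, Lineage C, Lineage E, Lineage X, and Lineage Z show the derived state 'yes' for Character 5, supporting them as a clade.
Character 6: derived state 'yes' in Lineage C and Lineage Z only — synapomorphy for {Lineage C, Lineage Z}.
Most parsimonious ingroup topology: (((((Lineage Z,Lineage C),Lineage X),Lineage E),Lineage B),Lineage N).
Changes per character on this tree: Character 1: 1; Character 2: 2; Character 3: 1; Character 4: 1; Character 5: 1; Character 6: 1.
Total = 7.

7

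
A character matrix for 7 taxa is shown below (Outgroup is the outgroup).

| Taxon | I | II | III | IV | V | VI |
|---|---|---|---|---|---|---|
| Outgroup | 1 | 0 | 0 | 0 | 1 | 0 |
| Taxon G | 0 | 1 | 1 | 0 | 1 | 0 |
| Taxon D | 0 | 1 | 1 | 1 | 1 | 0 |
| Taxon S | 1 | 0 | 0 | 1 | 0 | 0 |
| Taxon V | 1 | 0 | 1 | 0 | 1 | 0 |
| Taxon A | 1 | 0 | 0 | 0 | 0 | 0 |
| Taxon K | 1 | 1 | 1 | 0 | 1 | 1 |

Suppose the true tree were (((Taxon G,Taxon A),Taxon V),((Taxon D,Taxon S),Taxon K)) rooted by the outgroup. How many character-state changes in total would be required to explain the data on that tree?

12

Map each character onto (((Taxon G,Taxon A),Taxon V),((Taxon D,Taxon S),Taxon K)) (rooted by Outgroup) and count the minimum state changes it requires (Fitch parsimony):
I: 2; II: 3; III: 3; IV: 1; V: 2; VI: 1.
Total tree length = 12.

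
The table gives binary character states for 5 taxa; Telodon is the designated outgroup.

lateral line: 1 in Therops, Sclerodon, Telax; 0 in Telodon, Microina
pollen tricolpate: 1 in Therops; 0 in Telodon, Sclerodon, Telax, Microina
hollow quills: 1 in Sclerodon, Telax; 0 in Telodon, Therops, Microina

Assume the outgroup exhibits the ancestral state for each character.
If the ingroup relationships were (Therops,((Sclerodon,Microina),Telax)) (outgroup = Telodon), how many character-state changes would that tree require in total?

Map each character onto (Therops,((Sclerodon,Microina),Telax)) (rooted by Telodon) and count the minimum state changes it requires (Fitch parsimony):
lateral line: 2; pollen tricolpate: 1; hollow quills: 2.
Total tree length = 5.

5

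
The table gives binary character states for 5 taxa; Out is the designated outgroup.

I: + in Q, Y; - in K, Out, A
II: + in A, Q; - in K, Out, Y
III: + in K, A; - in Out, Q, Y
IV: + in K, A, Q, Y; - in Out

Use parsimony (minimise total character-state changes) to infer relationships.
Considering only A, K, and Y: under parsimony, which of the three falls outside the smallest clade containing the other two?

Y

The outgroup has state '-' for every character, so '+' is the derived state throughout.
I: derived state '+' in Q and Y only — synapomorphy for {Q, Y}.
II (state '+') occurs in A and Q but conflicts with the nesting implied by the other characters — most parsimoniously interpreted as homoplasy.
Only A and K show the derived state '+' for III, supporting them as a clade.
IV (derived state '+') is shared by all ingroup taxa — unites the whole ingroup.
Most parsimonious ingroup topology: ((A,K),(Y,Q)).
K and A share a more recent common ancestor with each other than either does with Y, so Y is the least closely related of the three.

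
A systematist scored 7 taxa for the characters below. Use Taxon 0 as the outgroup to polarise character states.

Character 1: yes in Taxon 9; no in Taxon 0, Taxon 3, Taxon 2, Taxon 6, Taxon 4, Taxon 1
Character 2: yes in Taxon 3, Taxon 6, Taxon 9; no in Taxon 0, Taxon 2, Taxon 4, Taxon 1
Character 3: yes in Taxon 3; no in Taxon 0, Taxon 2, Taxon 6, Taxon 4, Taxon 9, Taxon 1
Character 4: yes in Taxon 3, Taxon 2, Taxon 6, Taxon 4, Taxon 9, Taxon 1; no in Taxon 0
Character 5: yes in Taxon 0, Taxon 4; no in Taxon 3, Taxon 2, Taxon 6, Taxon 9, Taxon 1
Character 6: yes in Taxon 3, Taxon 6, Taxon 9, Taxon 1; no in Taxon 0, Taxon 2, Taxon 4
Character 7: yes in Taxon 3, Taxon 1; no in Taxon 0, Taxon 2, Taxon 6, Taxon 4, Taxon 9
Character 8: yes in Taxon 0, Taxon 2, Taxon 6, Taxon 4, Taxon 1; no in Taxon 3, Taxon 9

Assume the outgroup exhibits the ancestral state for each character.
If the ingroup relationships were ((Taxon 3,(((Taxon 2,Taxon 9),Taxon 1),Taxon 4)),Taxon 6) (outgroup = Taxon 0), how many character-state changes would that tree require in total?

Map each character onto ((Taxon 3,(((Taxon 2,Taxon 9),Taxon 1),Taxon 4)),Taxon 6) (rooted by Taxon 0) and count the minimum state changes it requires (Fitch parsimony):
Character 1: 1; Character 2: 3; Character 3: 1; Character 4: 1; Character 5: 2; Character 6: 3; Character 7: 2; Character 8: 2.
Total tree length = 15.

15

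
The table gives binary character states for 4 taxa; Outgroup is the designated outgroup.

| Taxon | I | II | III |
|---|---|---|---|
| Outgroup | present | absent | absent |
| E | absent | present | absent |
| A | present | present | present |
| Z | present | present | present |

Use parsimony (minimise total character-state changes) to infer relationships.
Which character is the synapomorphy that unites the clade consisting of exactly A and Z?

III

Character polarity is set by the outgroup: the derived state is whichever differs from the outgroup's state, so for I the derived state is 'absent', and for the remaining characters it is 'present'.
I: derived state 'absent' in E only — an autapomorphy, so it tells us nothing about relationships among taxa.
II (derived state 'present') is shared by all ingroup taxa — unites the whole ingroup.
III (derived state 'present') is shared by A and Z — a synapomorphy uniting that clade.
Most parsimonious ingroup topology: (E,(A,Z)).
The clade {A, Z} is supported by III: its derived state 'present' occurs in exactly those taxa and in no other taxon (including the outgroup).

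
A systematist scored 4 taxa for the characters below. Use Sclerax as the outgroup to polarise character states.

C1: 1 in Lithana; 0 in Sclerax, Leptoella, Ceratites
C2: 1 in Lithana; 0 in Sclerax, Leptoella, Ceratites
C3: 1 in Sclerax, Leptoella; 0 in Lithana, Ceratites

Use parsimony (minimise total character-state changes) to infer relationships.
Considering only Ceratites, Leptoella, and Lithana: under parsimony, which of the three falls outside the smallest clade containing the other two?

Leptoella

Character polarity is set by the outgroup: the derived state is whichever differs from the outgroup's state, so for C3 the derived state is '0', and for the remaining characters it is '1'.
C1 (derived state '1') is unique to Lithana (autapomorphy; uninformative for grouping).
C2: derived state '1' in Lithana only — an autapomorphy, so it tells us nothing about relationships among taxa.
Only Ceratites and Lithana show the derived state '0' for C3, supporting them as a clade.
Most parsimonious ingroup topology: (Leptoella,(Lithana,Ceratites)).
Ceratites and Lithana share a more recent common ancestor with each other than either does with Leptoella, so Leptoella is the least closely related of the three.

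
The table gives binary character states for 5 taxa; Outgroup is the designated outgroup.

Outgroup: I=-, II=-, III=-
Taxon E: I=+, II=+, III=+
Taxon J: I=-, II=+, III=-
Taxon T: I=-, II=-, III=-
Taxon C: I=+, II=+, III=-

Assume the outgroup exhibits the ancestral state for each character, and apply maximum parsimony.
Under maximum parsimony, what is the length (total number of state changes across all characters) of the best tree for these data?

The outgroup has state '-' for every character, so '+' is the derived state throughout.
I: derived state '+' in Taxon C and Taxon E only — synapomorphy for {Taxon C, Taxon E}.
Only Taxon C, Taxon E, and Taxon J show the derived state '+' for II, supporting them as a clade.
III (derived state '+') is unique to Taxon E (autapomorphy; uninformative for grouping).
Most parsimonious ingroup topology: (Taxon T,(Taxon J,(Taxon E,Taxon C))).
Changes per character on this tree: I: 1; II: 1; III: 1.
Total = 3.

3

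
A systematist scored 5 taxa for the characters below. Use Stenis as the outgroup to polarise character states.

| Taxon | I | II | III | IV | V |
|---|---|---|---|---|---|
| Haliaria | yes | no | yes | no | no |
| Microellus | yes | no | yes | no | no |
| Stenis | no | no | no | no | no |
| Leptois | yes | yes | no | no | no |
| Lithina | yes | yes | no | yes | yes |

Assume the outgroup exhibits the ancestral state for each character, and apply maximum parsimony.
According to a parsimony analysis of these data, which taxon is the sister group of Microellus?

The outgroup has state 'no' for every character, so 'yes' is the derived state throughout.
All ingroup taxa share the derived state 'yes' for I; it defines the ingroup but does not resolve relationships within it.
II (derived state 'yes') is shared by Leptois and Lithina — a synapomorphy uniting that clade.
III (derived state 'yes') is shared by Haliaria and Microellus — a synapomorphy uniting that clade.
IV (derived state 'yes') is unique to Lithina (autapomorphy; uninformative for grouping).
V: derived state 'yes' in Lithina only — an autapomorphy, so it tells us nothing about relationships among taxa.
Most parsimonious ingroup topology: ((Leptois,Lithina),(Microellus,Haliaria)).
Microellus and Haliaria form a cherry on this tree, so they are sister taxa.

Haliaria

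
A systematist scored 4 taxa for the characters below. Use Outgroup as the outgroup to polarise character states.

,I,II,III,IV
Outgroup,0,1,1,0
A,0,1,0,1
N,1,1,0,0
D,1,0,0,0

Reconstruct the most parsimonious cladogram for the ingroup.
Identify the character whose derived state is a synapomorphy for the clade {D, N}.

Character polarity is set by the outgroup: the derived state is whichever differs from the outgroup's state, so for II, III the derived state is '0', and for the remaining characters it is '1'.
I: derived state '1' in D and N only — synapomorphy for {D, N}.
II: derived state '0' in D only — an autapomorphy, so it tells us nothing about relationships among taxa.
III (derived state '0') is shared by all ingroup taxa — unites the whole ingroup.
IV (derived state '1') is unique to A (autapomorphy; uninformative for grouping).
Most parsimonious ingroup topology: (A,(N,D)).
The clade {D, N} is supported by I: its derived state '1' occurs in exactly those taxa and in no other taxon (including the outgroup).

I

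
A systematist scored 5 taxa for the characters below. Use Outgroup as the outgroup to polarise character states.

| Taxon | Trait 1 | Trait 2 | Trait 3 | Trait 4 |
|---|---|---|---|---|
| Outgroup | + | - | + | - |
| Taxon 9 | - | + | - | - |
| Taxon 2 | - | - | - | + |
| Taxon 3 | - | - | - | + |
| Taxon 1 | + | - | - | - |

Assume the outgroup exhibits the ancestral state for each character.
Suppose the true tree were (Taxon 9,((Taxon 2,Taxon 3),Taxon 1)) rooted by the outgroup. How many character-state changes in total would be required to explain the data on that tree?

5

Map each character onto (Taxon 9,((Taxon 2,Taxon 3),Taxon 1)) (rooted by Outgroup) and count the minimum state changes it requires (Fitch parsimony):
Trait 1: 2; Trait 2: 1; Trait 3: 1; Trait 4: 1.
Total tree length = 5.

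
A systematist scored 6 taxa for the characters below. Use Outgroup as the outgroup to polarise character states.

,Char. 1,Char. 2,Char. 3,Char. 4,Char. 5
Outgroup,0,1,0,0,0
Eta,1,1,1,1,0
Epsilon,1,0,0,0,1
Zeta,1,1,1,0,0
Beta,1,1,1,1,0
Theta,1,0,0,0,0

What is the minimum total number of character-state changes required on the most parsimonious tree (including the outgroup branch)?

Character polarity is set by the outgroup: the derived state is whichever differs from the outgroup's state, so for Char. 2 the derived state is '0', and for the remaining characters it is '1'.
All ingroup taxa share the derived state '1' for Char. 1; it defines the ingroup but does not resolve relationships within it.
Char. 2 (derived state '0') is shared by Epsilon and Theta — a synapomorphy uniting that clade.
Char. 3: derived state '1' in Beta, Eta, and Zeta only — synapomorphy for {Beta, Eta, Zeta}.
Char. 4 (derived state '1') is shared by Beta and Eta — a synapomorphy uniting that clade.
Char. 5: derived state '1' in Epsilon only — an autapomorphy, so it tells us nothing about relationships among taxa.
Most parsimonious ingroup topology: ((Zeta,(Eta,Beta)),(Theta,Epsilon)).
Changes per character on this tree: Char. 1: 1; Char. 2: 1; Char. 3: 1; Char. 4: 1; Char. 5: 1.
Total = 5.

5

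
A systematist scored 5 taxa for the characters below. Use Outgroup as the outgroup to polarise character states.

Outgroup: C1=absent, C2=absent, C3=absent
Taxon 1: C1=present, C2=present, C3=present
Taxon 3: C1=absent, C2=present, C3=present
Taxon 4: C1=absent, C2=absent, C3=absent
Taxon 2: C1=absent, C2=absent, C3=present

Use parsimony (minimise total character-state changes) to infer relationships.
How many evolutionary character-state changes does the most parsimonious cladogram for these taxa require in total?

The outgroup has state 'absent' for every character, so 'present' is the derived state throughout.
C1 (derived state 'present') is unique to Taxon 1 (autapomorphy; uninformative for grouping).
C2 (derived state 'present') is shared by Taxon 1 and Taxon 3 — a synapomorphy uniting that clade.
C3 (derived state 'present') is shared by Taxon 1, Taxon 2, and Taxon 3 — a synapomorphy uniting that clade.
Most parsimonious ingroup topology: (((Taxon 1,Taxon 3),Taxon 2),Taxon 4).
Changes per character on this tree: C1: 1; C2: 1; C3: 1.
Total = 3.

3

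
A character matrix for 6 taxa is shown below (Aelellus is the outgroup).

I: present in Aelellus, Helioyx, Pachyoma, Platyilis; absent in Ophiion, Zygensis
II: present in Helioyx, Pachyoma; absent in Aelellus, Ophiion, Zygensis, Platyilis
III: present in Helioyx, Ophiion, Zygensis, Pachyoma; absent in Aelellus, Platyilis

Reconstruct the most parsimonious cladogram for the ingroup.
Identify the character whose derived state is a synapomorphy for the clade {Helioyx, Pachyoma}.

Character polarity is set by the outgroup: the derived state is whichever differs from the outgroup's state, so for I the derived state is 'absent', and for the remaining characters it is 'present'.
Only Ophiion and Zygensis show the derived state 'absent' for I, supporting them as a clade.
II (derived state 'present') is shared by Helioyx and Pachyoma — a synapomorphy uniting that clade.
III: derived state 'present' in Helioyx, Ophiion, Pachyoma, and Zygensis only — synapomorphy for {Helioyx, Ophiion, Pachyoma, Zygensis}.
Most parsimonious ingroup topology: (((Helioyx,Pachyoma),(Ophiion,Zygensis)),Platyilis).
The clade {Helioyx, Pachyoma} is supported by II: its derived state 'present' occurs in exactly those taxa and in no other taxon (including the outgroup).

II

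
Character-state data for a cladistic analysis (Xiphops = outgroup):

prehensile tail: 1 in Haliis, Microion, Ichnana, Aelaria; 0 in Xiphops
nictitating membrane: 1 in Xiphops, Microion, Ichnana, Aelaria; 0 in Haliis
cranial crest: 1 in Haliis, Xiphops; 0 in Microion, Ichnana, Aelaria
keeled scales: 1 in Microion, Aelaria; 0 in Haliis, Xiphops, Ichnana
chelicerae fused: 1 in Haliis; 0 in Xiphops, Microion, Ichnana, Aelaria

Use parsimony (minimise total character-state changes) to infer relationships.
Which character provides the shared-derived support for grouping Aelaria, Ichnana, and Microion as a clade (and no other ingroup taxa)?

Character polarity is set by the outgroup: the derived state is whichever differs from the outgroup's state, so for nictitating membrane, cranial crest the derived state is '0', and for the remaining characters it is '1'.
prehensile tail (derived state '1') is shared by all ingroup taxa — unites the whole ingroup.
nictitating membrane: derived state '0' in Haliis only — an autapomorphy, so it tells us nothing about relationships among taxa.
cranial crest: derived state '0' in Aelaria, Ichnana, and Microion only — synapomorphy for {Aelaria, Ichnana, Microion}.
keeled scales: derived state '1' in Aelaria and Microion only — synapomorphy for {Aelaria, Microion}.
chelicerae fused (derived state '1') is unique to Haliis (autapomorphy; uninformative for grouping).
Most parsimonious ingroup topology: (((Aelaria,Microion),Ichnana),Haliis).
The clade {Aelaria, Ichnana, Microion} is supported by cranial crest: its derived state '0' occurs in exactly those taxa and in no other taxon (including the outgroup).

cranial crest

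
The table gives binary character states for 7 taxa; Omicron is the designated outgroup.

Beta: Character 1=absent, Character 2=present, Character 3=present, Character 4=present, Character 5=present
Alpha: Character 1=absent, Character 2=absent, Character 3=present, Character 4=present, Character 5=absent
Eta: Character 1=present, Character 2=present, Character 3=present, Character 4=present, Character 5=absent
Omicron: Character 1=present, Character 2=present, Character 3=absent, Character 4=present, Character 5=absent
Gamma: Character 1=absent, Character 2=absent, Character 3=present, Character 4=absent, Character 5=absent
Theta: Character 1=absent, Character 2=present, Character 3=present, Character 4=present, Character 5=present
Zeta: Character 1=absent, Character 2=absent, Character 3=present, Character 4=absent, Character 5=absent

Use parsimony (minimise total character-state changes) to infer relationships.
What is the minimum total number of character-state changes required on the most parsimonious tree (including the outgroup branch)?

5

Character polarity is set by the outgroup: the derived state is whichever differs from the outgroup's state, so for Character 1, Character 2, Character 4 the derived state is 'absent', and for the remaining characters it is 'present'.
Character 1 (derived state 'absent') is shared by Alpha, Beta, Gamma, Theta, and Zeta — a synapomorphy uniting that clade.
Character 2: derived state 'absent' in Alpha, Gamma, and Zeta only — synapomorphy for {Alpha, Gamma, Zeta}.
Character 3 (derived state 'present') is shared by all ingroup taxa — unites the whole ingroup.
Character 4: derived state 'absent' in Gamma and Zeta only — synapomorphy for {Gamma, Zeta}.
Character 5: derived state 'present' in Beta and Theta only — synapomorphy for {Beta, Theta}.
Most parsimonious ingroup topology: ((((Zeta,Gamma),Alpha),(Beta,Theta)),Eta).
Changes per character on this tree: Character 1: 1; Character 2: 1; Character 3: 1; Character 4: 1; Character 5: 1.
Total = 5.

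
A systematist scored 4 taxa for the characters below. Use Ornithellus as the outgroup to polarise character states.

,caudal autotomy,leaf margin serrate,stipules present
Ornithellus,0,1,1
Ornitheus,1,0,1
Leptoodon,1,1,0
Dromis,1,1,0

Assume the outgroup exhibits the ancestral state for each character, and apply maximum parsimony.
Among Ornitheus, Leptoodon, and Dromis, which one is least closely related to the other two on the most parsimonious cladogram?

Character polarity is set by the outgroup: the derived state is whichever differs from the outgroup's state, so for leaf margin serrate, stipules present the derived state is '0', and for the remaining characters it is '1'.
All ingroup taxa share the derived state '1' for caudal autotomy; it defines the ingroup but does not resolve relationships within it.
leaf margin serrate: derived state '0' in Ornitheus only — an autapomorphy, so it tells us nothing about relationships among taxa.
stipules present: derived state '0' in Dromis and Leptoodon only — synapomorphy for {Dromis, Leptoodon}.
Most parsimonious ingroup topology: (Ornitheus,(Leptoodon,Dromis)).
Leptoodon and Dromis share a more recent common ancestor with each other than either does with Ornitheus, so Ornitheus is the least closely related of the three.

Ornitheus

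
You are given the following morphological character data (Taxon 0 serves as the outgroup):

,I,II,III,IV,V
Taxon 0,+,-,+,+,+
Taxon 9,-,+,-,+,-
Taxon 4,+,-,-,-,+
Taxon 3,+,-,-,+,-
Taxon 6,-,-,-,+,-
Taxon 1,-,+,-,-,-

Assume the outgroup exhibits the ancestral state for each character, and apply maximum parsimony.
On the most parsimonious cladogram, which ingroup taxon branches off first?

Taxon 4

Character polarity is set by the outgroup: the derived state is whichever differs from the outgroup's state, so for I, III, IV, V the derived state is '-', and for the remaining characters it is '+'.
Only Taxon 1, Taxon 6, and Taxon 9 show the derived state '-' for I, supporting them as a clade.
II: derived state '+' in Taxon 1 and Taxon 9 only — synapomorphy for {Taxon 1, Taxon 9}.
All ingroup taxa share the derived state '-' for III; it defines the ingroup but does not resolve relationships within it.
IV (state '-') occurs in Taxon 1 and Taxon 4 but conflicts with the nesting implied by the other characters — most parsimoniously interpreted as homoplasy.
V: derived state '-' in Taxon 1, Taxon 3, Taxon 6, and Taxon 9 only — synapomorphy for {Taxon 1, Taxon 3, Taxon 6, Taxon 9}.
Most parsimonious ingroup topology: ((((Taxon 9,Taxon 1),Taxon 6),Taxon 3),Taxon 4).
Taxon 4 is sister to the clade containing all other ingroup taxa, so it is the earliest-diverging (most basal) ingroup lineage.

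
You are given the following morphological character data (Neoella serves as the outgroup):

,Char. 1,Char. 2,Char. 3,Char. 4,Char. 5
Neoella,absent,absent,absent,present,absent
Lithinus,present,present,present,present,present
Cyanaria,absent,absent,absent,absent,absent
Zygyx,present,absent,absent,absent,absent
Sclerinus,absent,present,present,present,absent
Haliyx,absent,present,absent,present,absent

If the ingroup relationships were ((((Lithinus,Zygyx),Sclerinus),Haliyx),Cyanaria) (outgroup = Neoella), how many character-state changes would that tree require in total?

Map each character onto ((((Lithinus,Zygyx),Sclerinus),Haliyx),Cyanaria) (rooted by Neoella) and count the minimum state changes it requires (Fitch parsimony):
Char. 1: 1; Char. 2: 2; Char. 3: 2; Char. 4: 2; Char. 5: 1.
Total tree length = 8.

8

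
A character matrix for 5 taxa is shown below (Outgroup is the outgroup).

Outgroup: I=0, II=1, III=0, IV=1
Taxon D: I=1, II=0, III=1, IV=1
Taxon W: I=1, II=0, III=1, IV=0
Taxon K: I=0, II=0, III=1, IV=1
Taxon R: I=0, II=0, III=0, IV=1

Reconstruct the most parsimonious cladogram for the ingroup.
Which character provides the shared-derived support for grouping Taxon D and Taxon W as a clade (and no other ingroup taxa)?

I

Character polarity is set by the outgroup: the derived state is whichever differs from the outgroup's state, so for II, IV the derived state is '0', and for the remaining characters it is '1'.
I (derived state '1') is shared by Taxon D and Taxon W — a synapomorphy uniting that clade.
All ingroup taxa share the derived state '0' for II; it defines the ingroup but does not resolve relationships within it.
III (derived state '1') is shared by Taxon D, Taxon K, and Taxon W — a synapomorphy uniting that clade.
IV: derived state '0' in Taxon W only — an autapomorphy, so it tells us nothing about relationships among taxa.
Most parsimonious ingroup topology: (((Taxon D,Taxon W),Taxon K),Taxon R).
The clade {Taxon D, Taxon W} is supported by I: its derived state '1' occurs in exactly those taxa and in no other taxon (including the outgroup).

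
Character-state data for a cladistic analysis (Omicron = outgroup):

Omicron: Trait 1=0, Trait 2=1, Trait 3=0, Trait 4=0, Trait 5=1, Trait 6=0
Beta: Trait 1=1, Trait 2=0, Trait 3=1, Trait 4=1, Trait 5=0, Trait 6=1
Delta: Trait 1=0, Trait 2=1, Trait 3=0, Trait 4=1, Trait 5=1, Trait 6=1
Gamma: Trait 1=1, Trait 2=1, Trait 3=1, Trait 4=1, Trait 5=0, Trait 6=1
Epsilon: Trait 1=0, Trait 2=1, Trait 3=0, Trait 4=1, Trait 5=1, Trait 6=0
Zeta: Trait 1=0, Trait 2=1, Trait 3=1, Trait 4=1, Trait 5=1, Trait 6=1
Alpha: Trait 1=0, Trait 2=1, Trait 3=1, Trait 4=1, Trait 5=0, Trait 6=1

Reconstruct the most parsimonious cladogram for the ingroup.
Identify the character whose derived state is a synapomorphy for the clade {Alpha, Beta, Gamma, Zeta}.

Trait 3

Character polarity is set by the outgroup: the derived state is whichever differs from the outgroup's state, so for Trait 2, Trait 5 the derived state is '0', and for the remaining characters it is '1'.
Trait 1 (derived state '1') is shared by Beta and Gamma — a synapomorphy uniting that clade.
Trait 2: derived state '0' in Beta only — an autapomorphy, so it tells us nothing about relationships among taxa.
Only Alpha, Beta, Gamma, and Zeta show the derived state '1' for Trait 3, supporting them as a clade.
Trait 4 (derived state '1') is shared by all ingroup taxa — unites the whole ingroup.
Trait 5 (derived state '0') is shared by Alpha, Beta, and Gamma — a synapomorphy uniting that clade.
Trait 6: derived state '1' in Alpha, Beta, Delta, Gamma, and Zeta only — synapomorphy for {Alpha, Beta, Delta, Gamma, Zeta}.
Most parsimonious ingroup topology: (((((Beta,Gamma),Alpha),Zeta),Delta),Epsilon).
The clade {Alpha, Beta, Gamma, Zeta} is supported by Trait 3: its derived state '1' occurs in exactly those taxa and in no other taxon (including the outgroup).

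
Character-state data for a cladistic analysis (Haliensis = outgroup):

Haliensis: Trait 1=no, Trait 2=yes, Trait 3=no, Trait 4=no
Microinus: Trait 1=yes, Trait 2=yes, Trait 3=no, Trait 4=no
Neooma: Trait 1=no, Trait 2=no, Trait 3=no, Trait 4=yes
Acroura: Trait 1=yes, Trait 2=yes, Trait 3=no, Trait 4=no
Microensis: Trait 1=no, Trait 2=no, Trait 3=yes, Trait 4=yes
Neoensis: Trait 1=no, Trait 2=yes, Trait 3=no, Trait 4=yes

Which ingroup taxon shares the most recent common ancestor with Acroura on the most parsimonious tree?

Microinus

Character polarity is set by the outgroup: the derived state is whichever differs from the outgroup's state, so for Trait 2 the derived state is 'no', and for the remaining characters it is 'yes'.
Trait 1: derived state 'yes' in Acroura and Microinus only — synapomorphy for {Acroura, Microinus}.
Trait 2: derived state 'no' in Microensis and Neooma only — synapomorphy for {Microensis, Neooma}.
Trait 3 (derived state 'yes') is unique to Microensis (autapomorphy; uninformative for grouping).
Only Microensis, Neoensis, and Neooma show the derived state 'yes' for Trait 4, supporting them as a clade.
Most parsimonious ingroup topology: ((Microinus,Acroura),((Neooma,Microensis),Neoensis)).
Acroura and Microinus form a cherry on this tree, so they are sister taxa.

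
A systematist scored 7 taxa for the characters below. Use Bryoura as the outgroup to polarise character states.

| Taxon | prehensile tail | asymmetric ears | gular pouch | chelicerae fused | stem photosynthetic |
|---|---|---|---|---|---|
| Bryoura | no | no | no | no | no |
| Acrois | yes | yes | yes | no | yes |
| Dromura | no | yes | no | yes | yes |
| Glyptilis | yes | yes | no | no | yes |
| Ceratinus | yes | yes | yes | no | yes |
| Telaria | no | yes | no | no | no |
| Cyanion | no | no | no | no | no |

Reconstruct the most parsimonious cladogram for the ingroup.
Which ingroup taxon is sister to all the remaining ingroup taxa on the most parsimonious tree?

Cyanion

The outgroup has state 'no' for every character, so 'yes' is the derived state throughout.
prehensile tail (derived state 'yes') is shared by Acrois, Ceratinus, and Glyptilis — a synapomorphy uniting that clade.
Only Acrois, Ceratinus, Dromura, Glyptilis, and Telaria show the derived state 'yes' for asymmetric ears, supporting them as a clade.
gular pouch: derived state 'yes' in Acrois and Ceratinus only — synapomorphy for {Acrois, Ceratinus}.
chelicerae fused (derived state 'yes') is unique to Dromura (autapomorphy; uninformative for grouping).
Only Acrois, Ceratinus, Dromura, and Glyptilis show the derived state 'yes' for stem photosynthetic, supporting them as a clade.
Most parsimonious ingroup topology: (((((Acrois,Ceratinus),Glyptilis),Dromura),Telaria),Cyanion).
Cyanion is sister to the clade containing all other ingroup taxa, so it is the earliest-diverging (most basal) ingroup lineage.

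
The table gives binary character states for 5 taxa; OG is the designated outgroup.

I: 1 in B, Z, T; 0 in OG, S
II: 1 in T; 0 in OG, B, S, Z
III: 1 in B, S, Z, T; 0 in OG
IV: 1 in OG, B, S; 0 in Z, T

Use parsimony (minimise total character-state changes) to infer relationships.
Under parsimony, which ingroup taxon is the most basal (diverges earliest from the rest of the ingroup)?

Character polarity is set by the outgroup: the derived state is whichever differs from the outgroup's state, so for IV the derived state is '0', and for the remaining characters it is '1'.
Only B, T, and Z show the derived state '1' for I, supporting them as a clade.
II: derived state '1' in T only — an autapomorphy, so it tells us nothing about relationships among taxa.
All ingroup taxa share the derived state '1' for III; it defines the ingroup but does not resolve relationships within it.
Only T and Z show the derived state '0' for IV, supporting them as a clade.
Most parsimonious ingroup topology: ((B,(Z,T)),S).
S is sister to the clade containing all other ingroup taxa, so it is the earliest-diverging (most basal) ingroup lineage.

S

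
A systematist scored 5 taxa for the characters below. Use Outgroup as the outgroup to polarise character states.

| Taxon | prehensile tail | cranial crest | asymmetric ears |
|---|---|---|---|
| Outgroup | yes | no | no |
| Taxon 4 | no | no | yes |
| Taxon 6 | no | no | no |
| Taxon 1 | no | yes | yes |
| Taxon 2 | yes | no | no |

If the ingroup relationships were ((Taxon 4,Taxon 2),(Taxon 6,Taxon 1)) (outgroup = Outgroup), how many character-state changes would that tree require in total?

5

Map each character onto ((Taxon 4,Taxon 2),(Taxon 6,Taxon 1)) (rooted by Outgroup) and count the minimum state changes it requires (Fitch parsimony):
prehensile tail: 2; cranial crest: 1; asymmetric ears: 2.
Total tree length = 5.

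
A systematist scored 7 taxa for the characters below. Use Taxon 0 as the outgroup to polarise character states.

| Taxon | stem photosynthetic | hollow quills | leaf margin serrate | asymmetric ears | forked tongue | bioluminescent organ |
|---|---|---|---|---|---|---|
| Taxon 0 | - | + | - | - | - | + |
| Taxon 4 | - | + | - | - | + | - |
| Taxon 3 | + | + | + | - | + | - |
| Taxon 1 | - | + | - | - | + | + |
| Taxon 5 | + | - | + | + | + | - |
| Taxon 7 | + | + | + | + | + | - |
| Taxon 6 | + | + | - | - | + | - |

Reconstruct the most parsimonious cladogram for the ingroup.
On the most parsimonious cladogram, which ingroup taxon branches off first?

Character polarity is set by the outgroup: the derived state is whichever differs from the outgroup's state, so for hollow quills, bioluminescent organ the derived state is '-', and for the remaining characters it is '+'.
Only Taxon 3, Taxon 5, Taxon 6, and Taxon 7 show the derived state '+' for stem photosynthetic, supporting them as a clade.
hollow quills: derived state '-' in Taxon 5 only — an autapomorphy, so it tells us nothing about relationships among taxa.
leaf margin serrate (derived state '+') is shared by Taxon 3, Taxon 5, and Taxon 7 — a synapomorphy uniting that clade.
asymmetric ears: derived state '+' in Taxon 5 and Taxon 7 only — synapomorphy for {Taxon 5, Taxon 7}.
forked tongue (derived state '+') is shared by all ingroup taxa — unites the whole ingroup.
bioluminescent organ (derived state '-') is shared by Taxon 3, Taxon 4, Taxon 5, Taxon 6, and Taxon 7 — a synapomorphy uniting that clade.
Most parsimonious ingroup topology: ((Taxon 4,((Taxon 3,(Taxon 5,Taxon 7)),Taxon 6)),Taxon 1).
Taxon 1 is sister to the clade containing all other ingroup taxa, so it is the earliest-diverging (most basal) ingroup lineage.

Taxon 1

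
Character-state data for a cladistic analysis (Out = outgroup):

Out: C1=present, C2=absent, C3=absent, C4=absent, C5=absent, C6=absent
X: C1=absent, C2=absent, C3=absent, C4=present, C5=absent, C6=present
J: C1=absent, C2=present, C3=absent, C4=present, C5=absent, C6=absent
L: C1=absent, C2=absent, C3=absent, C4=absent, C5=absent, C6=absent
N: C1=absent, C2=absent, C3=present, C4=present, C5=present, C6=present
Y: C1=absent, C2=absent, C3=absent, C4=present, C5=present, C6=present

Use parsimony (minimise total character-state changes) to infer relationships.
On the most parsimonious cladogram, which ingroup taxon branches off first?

L

Character polarity is set by the outgroup: the derived state is whichever differs from the outgroup's state, so for C1 the derived state is 'absent', and for the remaining characters it is 'present'.
C1 (derived state 'absent') is shared by all ingroup taxa — unites the whole ingroup.
C2 (derived state 'present') is unique to J (autapomorphy; uninformative for grouping).
C3: derived state 'present' in N only — an autapomorphy, so it tells us nothing about relationships among taxa.
Only J, N, X, and Y show the derived state 'present' for C4, supporting them as a clade.
Only N and Y show the derived state 'present' for C5, supporting them as a clade.
Only N, X, and Y show the derived state 'present' for C6, supporting them as a clade.
Most parsimonious ingroup topology: (((X,(N,Y)),J),L).
L is sister to the clade containing all other ingroup taxa, so it is the earliest-diverging (most basal) ingroup lineage.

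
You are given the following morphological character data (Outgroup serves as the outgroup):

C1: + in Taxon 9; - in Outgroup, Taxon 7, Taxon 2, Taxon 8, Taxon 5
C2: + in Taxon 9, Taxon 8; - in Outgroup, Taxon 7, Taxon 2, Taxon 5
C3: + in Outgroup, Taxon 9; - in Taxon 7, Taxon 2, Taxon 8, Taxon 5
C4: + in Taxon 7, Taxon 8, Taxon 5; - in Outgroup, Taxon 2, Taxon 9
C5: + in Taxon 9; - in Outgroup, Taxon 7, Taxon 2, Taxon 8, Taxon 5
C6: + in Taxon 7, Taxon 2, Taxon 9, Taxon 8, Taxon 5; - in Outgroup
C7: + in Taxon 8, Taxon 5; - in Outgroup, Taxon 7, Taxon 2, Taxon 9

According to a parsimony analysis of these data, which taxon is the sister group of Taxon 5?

Taxon 8

Character polarity is set by the outgroup: the derived state is whichever differs from the outgroup's state, so for C3 the derived state is '-', and for the remaining characters it is '+'.
C1: derived state '+' in Taxon 9 only — an autapomorphy, so it tells us nothing about relationships among taxa.
C2 (state '+') occurs in Taxon 8 and Taxon 9 but conflicts with the nesting implied by the other characters — most parsimoniously interpreted as homoplasy.
C3 (derived state '-') is shared by Taxon 2, Taxon 5, Taxon 7, and Taxon 8 — a synapomorphy uniting that clade.
C4 (derived state '+') is shared by Taxon 5, Taxon 7, and Taxon 8 — a synapomorphy uniting that clade.
C5 (derived state '+') is unique to Taxon 9 (autapomorphy; uninformative for grouping).
C6 (derived state '+') is shared by all ingroup taxa — unites the whole ingroup.
Only Taxon 5 and Taxon 8 show the derived state '+' for C7, supporting them as a clade.
Most parsimonious ingroup topology: (((Taxon 7,(Taxon 8,Taxon 5)),Taxon 2),Taxon 9).
Taxon 5 and Taxon 8 form a cherry on this tree, so they are sister taxa.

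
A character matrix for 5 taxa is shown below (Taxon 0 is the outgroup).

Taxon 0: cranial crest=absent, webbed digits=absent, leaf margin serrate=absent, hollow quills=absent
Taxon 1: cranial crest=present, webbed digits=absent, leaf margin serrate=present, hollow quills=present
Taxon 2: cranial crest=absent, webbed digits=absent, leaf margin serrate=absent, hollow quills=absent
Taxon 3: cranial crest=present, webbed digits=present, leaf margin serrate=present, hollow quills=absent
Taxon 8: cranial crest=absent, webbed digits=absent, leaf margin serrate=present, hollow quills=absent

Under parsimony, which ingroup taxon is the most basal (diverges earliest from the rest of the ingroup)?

The outgroup has state 'absent' for every character, so 'present' is the derived state throughout.
cranial crest: derived state 'present' in Taxon 1 and Taxon 3 only — synapomorphy for {Taxon 1, Taxon 3}.
webbed digits: derived state 'present' in Taxon 3 only — an autapomorphy, so it tells us nothing about relationships among taxa.
Only Taxon 1, Taxon 3, and Taxon 8 show the derived state 'present' for leaf margin serrate, supporting them as a clade.
hollow quills: derived state 'present' in Taxon 1 only — an autapomorphy, so it tells us nothing about relationships among taxa.
Most parsimonious ingroup topology: (((Taxon 1,Taxon 3),Taxon 8),Taxon 2).
Taxon 2 is sister to the clade containing all other ingroup taxa, so it is the earliest-diverging (most basal) ingroup lineage.

Taxon 2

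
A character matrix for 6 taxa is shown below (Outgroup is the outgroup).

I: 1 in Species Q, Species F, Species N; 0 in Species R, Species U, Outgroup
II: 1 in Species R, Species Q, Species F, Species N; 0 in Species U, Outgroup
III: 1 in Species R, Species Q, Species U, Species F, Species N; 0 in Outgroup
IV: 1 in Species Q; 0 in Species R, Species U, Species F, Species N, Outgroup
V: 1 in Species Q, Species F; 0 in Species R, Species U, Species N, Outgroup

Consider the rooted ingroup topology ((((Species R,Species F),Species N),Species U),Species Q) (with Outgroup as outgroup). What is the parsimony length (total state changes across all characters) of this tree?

9

Map each character onto ((((Species R,Species F),Species N),Species U),Species Q) (rooted by Outgroup) and count the minimum state changes it requires (Fitch parsimony):
I: 3; II: 2; III: 1; IV: 1; V: 2.
Total tree length = 9.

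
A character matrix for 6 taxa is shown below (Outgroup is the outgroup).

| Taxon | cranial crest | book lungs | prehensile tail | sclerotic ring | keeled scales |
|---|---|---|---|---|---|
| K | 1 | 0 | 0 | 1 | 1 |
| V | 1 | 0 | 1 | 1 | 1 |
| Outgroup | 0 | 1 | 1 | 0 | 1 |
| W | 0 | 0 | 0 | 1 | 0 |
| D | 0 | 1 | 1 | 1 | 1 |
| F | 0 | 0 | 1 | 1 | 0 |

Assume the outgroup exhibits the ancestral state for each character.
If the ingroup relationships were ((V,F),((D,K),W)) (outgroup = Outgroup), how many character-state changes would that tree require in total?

9

Map each character onto ((V,F),((D,K),W)) (rooted by Outgroup) and count the minimum state changes it requires (Fitch parsimony):
cranial crest: 2; book lungs: 2; prehensile tail: 2; sclerotic ring: 1; keeled scales: 2.
Total tree length = 9.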